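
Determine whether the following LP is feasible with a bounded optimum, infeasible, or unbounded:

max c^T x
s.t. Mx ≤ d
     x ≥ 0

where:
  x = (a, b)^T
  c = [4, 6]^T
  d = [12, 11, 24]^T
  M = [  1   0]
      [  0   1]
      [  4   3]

Feasible with a bounded optimal solution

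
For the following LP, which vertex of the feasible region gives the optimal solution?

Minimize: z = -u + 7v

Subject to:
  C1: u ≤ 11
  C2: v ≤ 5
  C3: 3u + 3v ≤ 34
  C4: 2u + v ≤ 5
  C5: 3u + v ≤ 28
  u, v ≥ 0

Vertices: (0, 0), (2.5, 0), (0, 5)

Evaluate the objective at each vertex of the feasible region:
  z(0, 0) = 0
  z(2.5, 0) = -2.5  ←
  z(0, 5) = 35
The minimum is at u = 2.5, v = 0.

(2.5, 0)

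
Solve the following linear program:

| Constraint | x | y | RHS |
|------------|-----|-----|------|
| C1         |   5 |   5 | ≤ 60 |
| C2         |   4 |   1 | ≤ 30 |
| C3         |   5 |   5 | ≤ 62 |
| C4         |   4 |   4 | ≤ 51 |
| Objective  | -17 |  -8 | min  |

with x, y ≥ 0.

Evaluate the objective at each vertex of the feasible region:
  z(0, 0) = 0
  z(7.5, 0) = -127.5
  z(6, 6) = -150  ←
  z(0, 12) = -96
The minimum is at x = 6, y = 6.

x = 6, y = 6, z = -150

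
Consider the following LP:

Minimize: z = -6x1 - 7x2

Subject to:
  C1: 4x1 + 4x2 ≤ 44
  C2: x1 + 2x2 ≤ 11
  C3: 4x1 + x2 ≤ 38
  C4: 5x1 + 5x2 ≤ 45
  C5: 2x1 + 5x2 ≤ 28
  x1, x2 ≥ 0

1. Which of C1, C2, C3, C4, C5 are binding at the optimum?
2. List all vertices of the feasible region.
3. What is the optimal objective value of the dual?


1. C2, C4
2. (0, 0), (9, 0), (7, 2), (0, 5.5)
3. -56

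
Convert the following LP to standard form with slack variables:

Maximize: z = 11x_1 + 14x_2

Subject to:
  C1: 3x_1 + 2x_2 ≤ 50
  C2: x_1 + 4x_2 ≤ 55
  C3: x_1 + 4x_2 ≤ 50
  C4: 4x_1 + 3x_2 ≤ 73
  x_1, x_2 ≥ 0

max z = 11x_1 + 14x_2

s.t.
  3x_1 + 2x_2 + s1 = 50
  x_1 + 4x_2 + s2 = 55
  x_1 + 4x_2 + s3 = 50
  4x_1 + 3x_2 + s4 = 73
  x_1, x_2, s1, s2, s3, s4 ≥ 0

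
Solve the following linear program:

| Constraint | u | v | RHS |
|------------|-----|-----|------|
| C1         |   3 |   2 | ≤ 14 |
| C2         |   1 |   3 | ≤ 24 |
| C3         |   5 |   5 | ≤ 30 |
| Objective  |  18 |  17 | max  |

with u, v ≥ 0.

Evaluate the objective at each vertex of the feasible region:
  z(0, 0) = 0
  z(4.667, 0) = 84
  z(2, 4) = 104  ←
  z(0, 6) = 102
The maximum is at u = 2, v = 4.

u = 2, v = 4, z = 104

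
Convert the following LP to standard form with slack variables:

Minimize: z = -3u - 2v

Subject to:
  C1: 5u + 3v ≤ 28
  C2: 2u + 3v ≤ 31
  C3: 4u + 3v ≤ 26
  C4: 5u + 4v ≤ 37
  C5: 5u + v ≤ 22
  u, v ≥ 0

min z = -3u - 2v

s.t.
  5u + 3v + s1 = 28
  2u + 3v + s2 = 31
  4u + 3v + s3 = 26
  5u + 4v + s4 = 37
  5u + v + s5 = 22
  u, v, s1, s2, s3, s4, s5 ≥ 0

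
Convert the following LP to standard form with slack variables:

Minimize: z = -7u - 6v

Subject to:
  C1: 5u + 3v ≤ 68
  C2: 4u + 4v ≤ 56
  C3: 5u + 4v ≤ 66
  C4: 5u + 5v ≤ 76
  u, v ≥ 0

min z = -7u - 6v

s.t.
  5u + 3v + s1 = 68
  4u + 4v + s2 = 56
  5u + 4v + s3 = 66
  5u + 5v + s4 = 76
  u, v, s1, s2, s3, s4 ≥ 0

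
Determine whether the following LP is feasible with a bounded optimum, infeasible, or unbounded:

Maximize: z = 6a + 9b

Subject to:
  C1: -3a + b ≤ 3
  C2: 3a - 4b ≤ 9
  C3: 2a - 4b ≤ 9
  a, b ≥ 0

Unbounded (objective can increase without bound)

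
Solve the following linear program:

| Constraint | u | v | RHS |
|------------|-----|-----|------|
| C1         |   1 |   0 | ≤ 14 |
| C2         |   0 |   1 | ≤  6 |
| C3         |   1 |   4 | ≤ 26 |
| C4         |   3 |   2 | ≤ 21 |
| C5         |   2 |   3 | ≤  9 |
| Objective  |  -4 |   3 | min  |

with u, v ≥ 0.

Evaluate the objective at each vertex of the feasible region:
  z(0, 0) = 0
  z(4.5, 0) = -18  ←
  z(0, 3) = 9
The minimum is at u = 4.5, v = 0.

u = 4.5, v = 0, z = -18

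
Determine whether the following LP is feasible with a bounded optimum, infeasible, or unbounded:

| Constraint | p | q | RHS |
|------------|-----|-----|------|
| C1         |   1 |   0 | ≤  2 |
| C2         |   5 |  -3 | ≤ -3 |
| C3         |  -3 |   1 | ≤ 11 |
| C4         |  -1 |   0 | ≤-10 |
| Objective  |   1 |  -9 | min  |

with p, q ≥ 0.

Infeasible (no feasible solution exists)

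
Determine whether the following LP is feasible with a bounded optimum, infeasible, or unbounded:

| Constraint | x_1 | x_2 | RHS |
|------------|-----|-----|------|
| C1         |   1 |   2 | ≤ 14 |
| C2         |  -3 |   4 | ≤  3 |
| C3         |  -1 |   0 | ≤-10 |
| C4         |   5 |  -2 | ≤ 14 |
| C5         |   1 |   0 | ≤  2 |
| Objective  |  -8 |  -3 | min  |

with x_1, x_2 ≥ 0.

Infeasible (no feasible solution exists)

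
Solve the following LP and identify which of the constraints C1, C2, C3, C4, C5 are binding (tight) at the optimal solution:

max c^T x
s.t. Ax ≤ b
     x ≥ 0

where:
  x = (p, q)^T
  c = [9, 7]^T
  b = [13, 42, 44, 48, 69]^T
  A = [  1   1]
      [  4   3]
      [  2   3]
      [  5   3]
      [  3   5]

At p = 3, q = 10, compute slack b - a·x for each constraint:
  C1: 13 − 13 = 0  (binding)
  C2: 42 − 42 = 0  (binding)
  C3: 44 − 36 = 8  (slack)
  C4: 48 − 45 = 3  (slack)
  C5: 69 − 59 = 10  (slack)

Optimal: p = 3, q = 10
Binding: C1, C2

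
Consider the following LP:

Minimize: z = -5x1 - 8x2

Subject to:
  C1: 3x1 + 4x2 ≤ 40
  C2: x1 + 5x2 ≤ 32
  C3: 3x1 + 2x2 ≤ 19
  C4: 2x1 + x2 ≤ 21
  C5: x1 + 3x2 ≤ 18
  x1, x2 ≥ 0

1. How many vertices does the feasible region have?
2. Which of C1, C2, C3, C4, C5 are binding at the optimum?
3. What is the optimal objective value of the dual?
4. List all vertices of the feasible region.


1. 4
2. C3, C5
3. -55
4. (0, 0), (6.333, 0), (3, 5), (0, 6)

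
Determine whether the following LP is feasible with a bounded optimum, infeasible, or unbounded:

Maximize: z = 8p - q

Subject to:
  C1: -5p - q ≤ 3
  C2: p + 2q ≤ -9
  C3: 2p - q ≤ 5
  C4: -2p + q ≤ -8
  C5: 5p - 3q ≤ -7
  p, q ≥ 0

Infeasible (no feasible solution exists)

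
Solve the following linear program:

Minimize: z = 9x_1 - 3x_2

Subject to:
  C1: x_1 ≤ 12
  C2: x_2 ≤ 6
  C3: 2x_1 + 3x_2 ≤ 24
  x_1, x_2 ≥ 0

Evaluate the objective at each vertex of the feasible region:
  z(0, 0) = 0
  z(12, 0) = 108
  z(3, 6) = 9
  z(0, 6) = -18  ←
The minimum is at x_1 = 0, x_2 = 6.

x_1 = 0, x_2 = 6, z = -18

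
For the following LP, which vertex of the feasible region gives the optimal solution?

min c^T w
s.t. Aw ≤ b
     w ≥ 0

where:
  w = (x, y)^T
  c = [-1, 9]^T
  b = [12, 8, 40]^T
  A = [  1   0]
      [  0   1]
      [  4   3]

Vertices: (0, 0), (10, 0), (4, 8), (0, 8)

Evaluate the objective at each vertex of the feasible region:
  z(0, 0) = 0
  z(10, 0) = -10  ←
  z(4, 8) = 68
  z(0, 8) = 72
The minimum is at x = 10, y = 0.

(10, 0)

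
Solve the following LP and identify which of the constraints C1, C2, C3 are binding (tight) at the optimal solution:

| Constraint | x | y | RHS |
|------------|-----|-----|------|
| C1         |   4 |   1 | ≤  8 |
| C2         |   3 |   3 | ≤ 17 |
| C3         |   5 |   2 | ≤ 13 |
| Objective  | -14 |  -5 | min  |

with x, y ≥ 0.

At x = 1, y = 4, compute slack b - a·x for each constraint:
  C1: 8 − 8 = 0  (binding)
  C2: 17 − 15 = 2  (slack)
  C3: 13 − 13 = 0  (binding)

Optimal: x = 1, y = 4
Binding: C1, C3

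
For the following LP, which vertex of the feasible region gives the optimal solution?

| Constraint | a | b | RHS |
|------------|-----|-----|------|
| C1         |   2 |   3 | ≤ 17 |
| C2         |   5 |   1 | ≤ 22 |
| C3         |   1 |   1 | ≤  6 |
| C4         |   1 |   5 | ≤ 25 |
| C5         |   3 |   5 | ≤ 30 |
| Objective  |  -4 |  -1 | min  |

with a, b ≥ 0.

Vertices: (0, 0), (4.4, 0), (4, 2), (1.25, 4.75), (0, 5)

Evaluate the objective at each vertex of the feasible region:
  z(0, 0) = 0
  z(4.4, 0) = -17.6
  z(4, 2) = -18  ←
  z(1.25, 4.75) = -9.75
  z(0, 5) = -5
The minimum is at a = 4, b = 2.

(4, 2)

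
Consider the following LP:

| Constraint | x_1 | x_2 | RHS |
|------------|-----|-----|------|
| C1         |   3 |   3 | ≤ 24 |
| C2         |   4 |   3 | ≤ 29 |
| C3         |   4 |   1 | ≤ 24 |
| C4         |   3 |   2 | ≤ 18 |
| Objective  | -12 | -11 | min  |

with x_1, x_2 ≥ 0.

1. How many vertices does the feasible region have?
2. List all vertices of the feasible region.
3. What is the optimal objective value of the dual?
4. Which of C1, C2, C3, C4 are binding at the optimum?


1. 4
2. (0, 0), (6, 0), (2, 6), (0, 8)
3. -90
4. C1, C4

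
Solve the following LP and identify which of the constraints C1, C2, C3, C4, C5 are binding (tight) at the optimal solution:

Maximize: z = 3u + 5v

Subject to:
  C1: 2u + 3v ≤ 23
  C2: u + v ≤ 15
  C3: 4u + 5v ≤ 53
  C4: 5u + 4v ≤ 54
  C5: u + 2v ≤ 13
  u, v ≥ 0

At u = 7, v = 3, compute slack b - a·x for each constraint:
  C1: 23 − 23 = 0  (binding)
  C2: 15 − 10 = 5  (slack)
  C3: 53 − 43 = 10  (slack)
  C4: 54 − 47 = 7  (slack)
  C5: 13 − 13 = 0  (binding)

Optimal: u = 7, v = 3
Binding: C1, C5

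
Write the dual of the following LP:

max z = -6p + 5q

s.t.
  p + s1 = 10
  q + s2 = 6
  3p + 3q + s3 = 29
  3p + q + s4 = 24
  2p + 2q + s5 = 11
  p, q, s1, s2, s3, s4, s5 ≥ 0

Primal max cᵀx s.t. Ax ≤ b, x ≥ 0  →  Dual min bᵀy s.t. Aᵀy ≥ c, y ≥ 0.

Minimize: z = 10y1 + 6y2 + 29y3 + 24y4 + 11y5

Subject to:
  y1 + 3y3 + 3y4 + 2y5 ≥ -6
  y2 + 3y3 + y4 + 2y5 ≥ 5
  y1, y2, y3, y4, y5 ≥ 0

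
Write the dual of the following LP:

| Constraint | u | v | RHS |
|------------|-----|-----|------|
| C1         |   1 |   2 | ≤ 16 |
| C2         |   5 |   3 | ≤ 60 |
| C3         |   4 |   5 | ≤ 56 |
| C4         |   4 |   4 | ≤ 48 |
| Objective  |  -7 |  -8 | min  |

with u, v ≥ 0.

Primal min cᵀx s.t. Ax ≤ b, x ≥ 0  →  Dual max −bᵀy s.t. Aᵀy ≥ −c, y ≥ 0.

Maximize: z = -16y1 - 60y2 - 56y3 - 48y4

Subject to:
  y1 + 5y2 + 4y3 + 4y4 ≥ 7
  2y1 + 3y2 + 5y3 + 4y4 ≥ 8
  y1, y2, y3, y4 ≥ 0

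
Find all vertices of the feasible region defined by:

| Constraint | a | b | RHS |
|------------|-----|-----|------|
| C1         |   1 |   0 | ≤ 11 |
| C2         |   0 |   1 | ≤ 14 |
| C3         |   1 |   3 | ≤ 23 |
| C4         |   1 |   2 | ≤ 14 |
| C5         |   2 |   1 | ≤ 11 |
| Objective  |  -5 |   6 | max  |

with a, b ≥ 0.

(0, 0), (5.5, 0), (2.667, 5.667), (0, 7)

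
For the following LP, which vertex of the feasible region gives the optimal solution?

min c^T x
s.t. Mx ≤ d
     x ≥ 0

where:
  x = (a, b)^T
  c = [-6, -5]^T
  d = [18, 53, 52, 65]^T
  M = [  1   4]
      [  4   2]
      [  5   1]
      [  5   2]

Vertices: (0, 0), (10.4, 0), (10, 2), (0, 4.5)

Evaluate the objective at each vertex of the feasible region:
  z(0, 0) = 0
  z(10.4, 0) = -62.4
  z(10, 2) = -70  ←
  z(0, 4.5) = -22.5
The minimum is at a = 10, b = 2.

(10, 2)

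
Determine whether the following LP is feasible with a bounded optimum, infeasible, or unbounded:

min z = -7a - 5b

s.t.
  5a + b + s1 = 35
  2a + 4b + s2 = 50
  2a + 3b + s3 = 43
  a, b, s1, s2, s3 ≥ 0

Feasible with a bounded optimal solution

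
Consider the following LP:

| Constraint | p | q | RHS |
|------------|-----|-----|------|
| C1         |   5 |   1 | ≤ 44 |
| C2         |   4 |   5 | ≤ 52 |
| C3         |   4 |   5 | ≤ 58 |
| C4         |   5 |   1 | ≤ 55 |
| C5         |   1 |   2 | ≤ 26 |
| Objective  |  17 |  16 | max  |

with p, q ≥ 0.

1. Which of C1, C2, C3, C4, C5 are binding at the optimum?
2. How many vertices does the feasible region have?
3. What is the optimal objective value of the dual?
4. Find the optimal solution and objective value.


1. C1, C2
2. 4
3. 200
4. p = 8, q = 4, z = 200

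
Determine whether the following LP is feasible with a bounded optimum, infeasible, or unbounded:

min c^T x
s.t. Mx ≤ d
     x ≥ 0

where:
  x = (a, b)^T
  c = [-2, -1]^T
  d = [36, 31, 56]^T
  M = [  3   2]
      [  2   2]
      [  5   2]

Feasible with a bounded optimal solution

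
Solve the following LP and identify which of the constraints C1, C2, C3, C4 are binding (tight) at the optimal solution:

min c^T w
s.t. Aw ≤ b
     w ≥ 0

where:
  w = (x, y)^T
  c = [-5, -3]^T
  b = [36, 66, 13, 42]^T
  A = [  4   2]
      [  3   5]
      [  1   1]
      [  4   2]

At x = 5, y = 8, compute slack b - a·x for each constraint:
  C1: 36 − 36 = 0  (binding)
  C2: 66 − 55 = 11  (slack)
  C3: 13 − 13 = 0  (binding)
  C4: 42 − 36 = 6  (slack)

Optimal: x = 5, y = 8
Binding: C1, C3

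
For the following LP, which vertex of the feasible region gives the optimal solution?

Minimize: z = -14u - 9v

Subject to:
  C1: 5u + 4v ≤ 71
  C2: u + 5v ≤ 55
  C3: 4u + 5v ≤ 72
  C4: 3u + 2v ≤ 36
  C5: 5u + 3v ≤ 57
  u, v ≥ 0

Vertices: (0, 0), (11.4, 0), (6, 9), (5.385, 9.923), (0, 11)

Evaluate the objective at each vertex of the feasible region:
  z(0, 0) = 0
  z(11.4, 0) = -159.6
  z(6, 9) = -165  ←
  z(5.385, 9.923) = -164.7
  z(0, 11) = -99
The minimum is at u = 6, v = 9.

(6, 9)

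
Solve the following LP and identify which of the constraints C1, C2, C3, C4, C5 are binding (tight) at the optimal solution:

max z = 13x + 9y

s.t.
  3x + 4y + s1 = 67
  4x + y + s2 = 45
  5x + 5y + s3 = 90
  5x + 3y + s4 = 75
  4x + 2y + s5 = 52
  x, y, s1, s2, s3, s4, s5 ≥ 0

At x = 8, y = 10, compute slack b - a·x for each constraint:
  C1: 67 − 64 = 3  (slack)
  C2: 45 − 42 = 3  (slack)
  C3: 90 − 90 = 0  (binding)
  C4: 75 − 70 = 5  (slack)
  C5: 52 − 52 = 0  (binding)

Optimal: x = 8, y = 10
Binding: C3, C5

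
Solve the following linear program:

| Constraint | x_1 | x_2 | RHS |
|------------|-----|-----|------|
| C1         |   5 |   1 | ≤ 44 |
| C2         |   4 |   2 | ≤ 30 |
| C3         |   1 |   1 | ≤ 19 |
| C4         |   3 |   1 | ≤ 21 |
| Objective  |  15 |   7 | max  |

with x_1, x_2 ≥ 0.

Evaluate the objective at each vertex of the feasible region:
  z(0, 0) = 0
  z(7, 0) = 105
  z(6, 3) = 111  ←
  z(0, 15) = 105
The maximum is at x_1 = 6, x_2 = 3.

x_1 = 6, x_2 = 3, z = 111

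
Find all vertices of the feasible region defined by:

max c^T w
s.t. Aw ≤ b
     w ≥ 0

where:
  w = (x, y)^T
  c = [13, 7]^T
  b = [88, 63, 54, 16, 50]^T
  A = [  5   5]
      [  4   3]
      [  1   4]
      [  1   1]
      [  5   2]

(0, 0), (10, 0), (6, 10), (3.333, 12.67), (0, 13.5)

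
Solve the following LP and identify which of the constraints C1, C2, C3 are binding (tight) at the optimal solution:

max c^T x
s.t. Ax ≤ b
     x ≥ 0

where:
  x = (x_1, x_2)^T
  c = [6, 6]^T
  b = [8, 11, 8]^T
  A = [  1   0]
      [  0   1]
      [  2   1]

At x_1 = 0, x_2 = 8, compute slack b - a·x for each constraint:
  C1: 8 − 0 = 8  (slack)
  C2: 11 − 8 = 3  (slack)
  C3: 8 − 8 = 0  (binding)

Optimal: x_1 = 0, x_2 = 8
Binding: C3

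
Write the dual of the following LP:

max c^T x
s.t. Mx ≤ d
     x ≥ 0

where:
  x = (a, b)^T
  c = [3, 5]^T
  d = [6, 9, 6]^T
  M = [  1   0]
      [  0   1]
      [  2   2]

Primal max cᵀx s.t. Ax ≤ b, x ≥ 0  →  Dual min bᵀy s.t. Aᵀy ≥ c, y ≥ 0.

Minimize: z = 6y1 + 9y2 + 6y3

Subject to:
  y1 + 2y3 ≥ 3
  y2 + 2y3 ≥ 5
  y1, y2, y3 ≥ 0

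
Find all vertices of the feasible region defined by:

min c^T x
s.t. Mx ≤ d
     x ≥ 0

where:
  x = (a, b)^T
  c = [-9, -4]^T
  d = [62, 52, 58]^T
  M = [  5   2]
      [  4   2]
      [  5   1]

(0, 0), (11.6, 0), (10.8, 4), (10, 6), (0, 26)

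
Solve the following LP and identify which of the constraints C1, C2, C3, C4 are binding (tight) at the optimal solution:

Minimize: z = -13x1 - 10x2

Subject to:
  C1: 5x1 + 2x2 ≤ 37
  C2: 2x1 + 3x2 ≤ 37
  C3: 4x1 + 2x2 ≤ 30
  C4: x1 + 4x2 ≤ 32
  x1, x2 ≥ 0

At x1 = 4, x2 = 7, compute slack b - a·x for each constraint:
  C1: 37 − 34 = 3  (slack)
  C2: 37 − 29 = 8  (slack)
  C3: 30 − 30 = 0  (binding)
  C4: 32 − 32 = 0  (binding)

Optimal: x1 = 4, x2 = 7
Binding: C3, C4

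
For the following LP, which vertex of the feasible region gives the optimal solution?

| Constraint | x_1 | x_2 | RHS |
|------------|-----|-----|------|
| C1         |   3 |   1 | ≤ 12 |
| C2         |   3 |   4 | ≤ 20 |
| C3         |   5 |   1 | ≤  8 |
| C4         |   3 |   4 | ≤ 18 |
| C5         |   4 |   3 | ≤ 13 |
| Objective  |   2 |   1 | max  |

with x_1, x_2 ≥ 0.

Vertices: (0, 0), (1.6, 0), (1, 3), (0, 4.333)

Evaluate the objective at each vertex of the feasible region:
  z(0, 0) = 0
  z(1.6, 0) = 3.2
  z(1, 3) = 5  ←
  z(0, 4.333) = 4.333
The maximum is at x_1 = 1, x_2 = 3.

(1, 3)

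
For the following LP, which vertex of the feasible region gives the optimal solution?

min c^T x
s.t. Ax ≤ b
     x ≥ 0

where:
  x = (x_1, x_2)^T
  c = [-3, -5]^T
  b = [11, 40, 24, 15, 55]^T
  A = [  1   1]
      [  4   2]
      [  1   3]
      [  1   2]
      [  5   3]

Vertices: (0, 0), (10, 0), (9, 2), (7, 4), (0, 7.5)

Evaluate the objective at each vertex of the feasible region:
  z(0, 0) = 0
  z(10, 0) = -30
  z(9, 2) = -37
  z(7, 4) = -41  ←
  z(0, 7.5) = -37.5
The minimum is at x_1 = 7, x_2 = 4.

(7, 4)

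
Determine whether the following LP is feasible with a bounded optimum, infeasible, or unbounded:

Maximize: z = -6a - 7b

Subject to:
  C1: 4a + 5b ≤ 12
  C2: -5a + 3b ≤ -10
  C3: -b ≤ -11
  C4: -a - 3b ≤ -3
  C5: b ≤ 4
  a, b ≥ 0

Infeasible (no feasible solution exists)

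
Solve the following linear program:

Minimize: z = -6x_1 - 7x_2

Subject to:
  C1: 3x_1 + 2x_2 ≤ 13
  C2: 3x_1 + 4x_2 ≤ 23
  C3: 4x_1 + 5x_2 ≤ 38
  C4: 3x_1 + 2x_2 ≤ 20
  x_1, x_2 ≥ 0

Evaluate the objective at each vertex of the feasible region:
  z(0, 0) = 0
  z(4.333, 0) = -26
  z(1, 5) = -41  ←
  z(0, 5.75) = -40.25
The minimum is at x_1 = 1, x_2 = 5.

x_1 = 1, x_2 = 5, z = -41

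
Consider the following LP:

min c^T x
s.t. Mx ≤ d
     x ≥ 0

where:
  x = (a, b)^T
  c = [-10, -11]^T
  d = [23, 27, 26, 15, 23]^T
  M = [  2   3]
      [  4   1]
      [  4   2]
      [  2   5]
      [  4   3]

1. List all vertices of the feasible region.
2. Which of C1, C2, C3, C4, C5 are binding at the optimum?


1. (0, 0), (5.75, 0), (5, 1), (0, 3)
2. C4, C5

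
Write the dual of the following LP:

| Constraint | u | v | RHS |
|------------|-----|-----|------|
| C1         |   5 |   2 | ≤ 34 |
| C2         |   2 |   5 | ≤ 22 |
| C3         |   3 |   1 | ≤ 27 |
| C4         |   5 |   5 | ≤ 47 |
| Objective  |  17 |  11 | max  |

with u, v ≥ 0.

Primal max cᵀx s.t. Ax ≤ b, x ≥ 0  →  Dual min bᵀy s.t. Aᵀy ≥ c, y ≥ 0.

Minimize: z = 34y1 + 22y2 + 27y3 + 47y4

Subject to:
  5y1 + 2y2 + 3y3 + 5y4 ≥ 17
  2y1 + 5y2 + y3 + 5y4 ≥ 11
  y1, y2, y3, y4 ≥ 0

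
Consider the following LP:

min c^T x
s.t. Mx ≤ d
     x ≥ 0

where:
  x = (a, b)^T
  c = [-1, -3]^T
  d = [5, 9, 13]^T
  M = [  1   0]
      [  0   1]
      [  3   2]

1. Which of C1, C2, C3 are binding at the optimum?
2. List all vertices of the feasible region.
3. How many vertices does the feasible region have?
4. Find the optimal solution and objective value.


1. C3
2. (0, 0), (4.333, 0), (0, 6.5)
3. 3
4. a = 0, b = 6.5, z = -19.5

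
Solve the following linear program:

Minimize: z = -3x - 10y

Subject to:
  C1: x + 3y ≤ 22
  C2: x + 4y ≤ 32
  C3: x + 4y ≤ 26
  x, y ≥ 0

Evaluate the objective at each vertex of the feasible region:
  z(0, 0) = 0
  z(22, 0) = -66
  z(10, 4) = -70  ←
  z(0, 6.5) = -65
The minimum is at x = 10, y = 4.

x = 10, y = 4, z = -70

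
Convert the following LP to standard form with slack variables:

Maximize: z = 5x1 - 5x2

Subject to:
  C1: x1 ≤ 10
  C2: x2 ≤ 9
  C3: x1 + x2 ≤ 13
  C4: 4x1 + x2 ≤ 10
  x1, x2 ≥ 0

max z = 5x1 - 5x2

s.t.
  x1 + s1 = 10
  x2 + s2 = 9
  x1 + x2 + s3 = 13
  4x1 + x2 + s4 = 10
  x1, x2, s1, s2, s3, s4 ≥ 0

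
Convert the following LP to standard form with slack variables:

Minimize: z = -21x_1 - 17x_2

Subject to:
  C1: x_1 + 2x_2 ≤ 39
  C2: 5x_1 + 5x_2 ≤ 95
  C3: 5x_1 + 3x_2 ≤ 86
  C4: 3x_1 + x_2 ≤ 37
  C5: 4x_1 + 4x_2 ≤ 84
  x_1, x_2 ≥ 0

min z = -21x_1 - 17x_2

s.t.
  x_1 + 2x_2 + s1 = 39
  5x_1 + 5x_2 + s2 = 95
  5x_1 + 3x_2 + s3 = 86
  3x_1 + x_2 + s4 = 37
  4x_1 + 4x_2 + s5 = 84
  x_1, x_2, s1, s2, s3, s4, s5 ≥ 0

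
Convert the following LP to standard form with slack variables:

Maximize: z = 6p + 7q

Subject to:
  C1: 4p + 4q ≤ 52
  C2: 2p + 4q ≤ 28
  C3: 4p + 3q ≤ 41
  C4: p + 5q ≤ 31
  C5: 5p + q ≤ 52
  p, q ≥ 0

max z = 6p + 7q

s.t.
  4p + 4q + s1 = 52
  2p + 4q + s2 = 28
  4p + 3q + s3 = 41
  p + 5q + s4 = 31
  5p + q + s5 = 52
  p, q, s1, s2, s3, s4, s5 ≥ 0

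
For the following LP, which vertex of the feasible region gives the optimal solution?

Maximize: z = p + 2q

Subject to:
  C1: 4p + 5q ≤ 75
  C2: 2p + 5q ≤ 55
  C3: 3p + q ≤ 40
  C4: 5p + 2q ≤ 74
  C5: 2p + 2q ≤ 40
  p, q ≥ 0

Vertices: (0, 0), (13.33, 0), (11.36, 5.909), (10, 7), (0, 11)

Evaluate the objective at each vertex of the feasible region:
  z(0, 0) = 0
  z(13.33, 0) = 13.33
  z(11.36, 5.909) = 23.18
  z(10, 7) = 24  ←
  z(0, 11) = 22
The maximum is at p = 10, q = 7.

(10, 7)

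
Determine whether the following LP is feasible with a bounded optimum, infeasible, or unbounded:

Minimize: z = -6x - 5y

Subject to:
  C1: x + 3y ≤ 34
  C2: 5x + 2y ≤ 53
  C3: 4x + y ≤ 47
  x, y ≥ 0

Feasible with a bounded optimal solution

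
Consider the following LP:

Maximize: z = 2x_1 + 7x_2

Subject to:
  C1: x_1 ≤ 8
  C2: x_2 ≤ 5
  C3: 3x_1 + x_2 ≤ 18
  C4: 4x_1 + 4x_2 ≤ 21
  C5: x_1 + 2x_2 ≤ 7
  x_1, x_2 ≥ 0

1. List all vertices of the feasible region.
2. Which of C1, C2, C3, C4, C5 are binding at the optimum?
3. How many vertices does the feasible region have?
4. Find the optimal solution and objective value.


1. (0, 0), (5.25, 0), (3.5, 1.75), (0, 3.5)
2. C5
3. 4
4. x_1 = 0, x_2 = 3.5, z = 24.5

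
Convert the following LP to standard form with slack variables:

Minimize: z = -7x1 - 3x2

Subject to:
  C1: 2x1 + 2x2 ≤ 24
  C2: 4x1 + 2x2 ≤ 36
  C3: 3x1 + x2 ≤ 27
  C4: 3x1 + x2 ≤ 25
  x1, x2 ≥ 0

min z = -7x1 - 3x2

s.t.
  2x1 + 2x2 + s1 = 24
  4x1 + 2x2 + s2 = 36
  3x1 + x2 + s3 = 27
  3x1 + x2 + s4 = 25
  x1, x2, s1, s2, s3, s4 ≥ 0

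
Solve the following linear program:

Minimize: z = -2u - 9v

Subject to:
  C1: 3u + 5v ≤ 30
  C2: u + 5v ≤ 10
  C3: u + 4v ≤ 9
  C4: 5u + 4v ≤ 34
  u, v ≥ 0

Evaluate the objective at each vertex of the feasible region:
  z(0, 0) = 0
  z(6.8, 0) = -13.6
  z(6.25, 0.6875) = -18.69
  z(5, 1) = -19  ←
  z(0, 2) = -18
The minimum is at u = 5, v = 1.

u = 5, v = 1, z = -19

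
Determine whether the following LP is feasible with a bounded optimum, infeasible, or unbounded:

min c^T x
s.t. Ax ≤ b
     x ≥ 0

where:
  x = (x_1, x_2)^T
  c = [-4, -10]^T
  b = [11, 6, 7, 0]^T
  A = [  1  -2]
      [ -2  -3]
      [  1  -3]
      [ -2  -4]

Unbounded (objective can decrease without bound)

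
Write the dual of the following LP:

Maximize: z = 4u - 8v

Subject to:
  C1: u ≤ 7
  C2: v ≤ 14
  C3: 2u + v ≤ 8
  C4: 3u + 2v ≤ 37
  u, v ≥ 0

Primal max cᵀx s.t. Ax ≤ b, x ≥ 0  →  Dual min bᵀy s.t. Aᵀy ≥ c, y ≥ 0.

Minimize: z = 7y1 + 14y2 + 8y3 + 37y4

Subject to:
  y1 + 2y3 + 3y4 ≥ 4
  y2 + y3 + 2y4 ≥ -8
  y1, y2, y3, y4 ≥ 0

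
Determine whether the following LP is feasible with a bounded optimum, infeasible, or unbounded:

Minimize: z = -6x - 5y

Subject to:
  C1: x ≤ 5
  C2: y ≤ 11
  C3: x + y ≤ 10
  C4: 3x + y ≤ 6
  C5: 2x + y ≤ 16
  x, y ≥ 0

Feasible with a bounded optimal solution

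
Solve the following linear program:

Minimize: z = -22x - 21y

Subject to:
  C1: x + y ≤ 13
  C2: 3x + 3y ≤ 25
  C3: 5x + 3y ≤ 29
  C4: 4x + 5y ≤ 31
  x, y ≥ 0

Evaluate the objective at each vertex of the feasible region:
  z(0, 0) = 0
  z(5.8, 0) = -127.6
  z(4, 3) = -151  ←
  z(0, 6.2) = -130.2
The minimum is at x = 4, y = 3.

x = 4, y = 3, z = -151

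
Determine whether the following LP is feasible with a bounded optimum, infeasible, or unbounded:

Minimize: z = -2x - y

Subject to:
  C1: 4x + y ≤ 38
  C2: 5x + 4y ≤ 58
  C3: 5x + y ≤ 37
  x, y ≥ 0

Feasible with a bounded optimal solution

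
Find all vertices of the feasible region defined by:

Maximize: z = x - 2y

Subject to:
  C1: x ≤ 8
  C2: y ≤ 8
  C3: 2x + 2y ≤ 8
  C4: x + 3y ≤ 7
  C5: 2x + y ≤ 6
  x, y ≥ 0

(0, 0), (3, 0), (2.2, 1.6), (0, 2.333)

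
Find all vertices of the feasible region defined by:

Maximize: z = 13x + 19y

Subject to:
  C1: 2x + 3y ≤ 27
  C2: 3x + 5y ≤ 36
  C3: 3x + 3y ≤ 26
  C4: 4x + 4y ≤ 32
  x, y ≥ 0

(0, 0), (8, 0), (2, 6), (0, 7.2)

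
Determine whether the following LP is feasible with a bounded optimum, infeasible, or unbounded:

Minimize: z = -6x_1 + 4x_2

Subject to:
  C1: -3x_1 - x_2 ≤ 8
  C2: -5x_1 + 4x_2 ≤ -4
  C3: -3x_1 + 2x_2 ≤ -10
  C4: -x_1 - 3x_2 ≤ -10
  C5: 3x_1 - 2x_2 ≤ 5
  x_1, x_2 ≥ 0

Infeasible (no feasible solution exists)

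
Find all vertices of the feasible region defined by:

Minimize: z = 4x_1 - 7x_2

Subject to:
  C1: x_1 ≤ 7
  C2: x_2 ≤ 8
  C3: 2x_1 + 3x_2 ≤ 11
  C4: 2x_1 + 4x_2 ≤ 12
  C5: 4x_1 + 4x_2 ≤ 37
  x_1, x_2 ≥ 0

(0, 0), (5.5, 0), (4, 1), (0, 3)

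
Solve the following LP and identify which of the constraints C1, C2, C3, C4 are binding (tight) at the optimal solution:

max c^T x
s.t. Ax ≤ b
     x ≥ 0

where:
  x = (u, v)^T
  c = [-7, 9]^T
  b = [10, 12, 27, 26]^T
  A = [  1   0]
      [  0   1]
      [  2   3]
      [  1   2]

At u = 0, v = 9, compute slack b - a·x for each constraint:
  C1: 10 − 0 = 10  (slack)
  C2: 12 − 9 = 3  (slack)
  C3: 27 − 27 = 0  (binding)
  C4: 26 − 18 = 8  (slack)

Optimal: u = 0, v = 9
Binding: C3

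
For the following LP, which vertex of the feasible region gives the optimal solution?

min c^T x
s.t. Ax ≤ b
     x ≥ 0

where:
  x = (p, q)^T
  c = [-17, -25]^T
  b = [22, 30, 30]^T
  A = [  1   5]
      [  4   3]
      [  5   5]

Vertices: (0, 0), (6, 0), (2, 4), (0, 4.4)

Evaluate the objective at each vertex of the feasible region:
  z(0, 0) = 0
  z(6, 0) = -102
  z(2, 4) = -134  ←
  z(0, 4.4) = -110
The minimum is at p = 2, q = 4.

(2, 4)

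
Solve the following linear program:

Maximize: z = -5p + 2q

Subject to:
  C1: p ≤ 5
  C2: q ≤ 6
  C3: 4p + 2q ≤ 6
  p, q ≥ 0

Evaluate the objective at each vertex of the feasible region:
  z(0, 0) = 0
  z(1.5, 0) = -7.5
  z(0, 3) = 6  ←
The maximum is at p = 0, q = 3.

p = 0, q = 3, z = 6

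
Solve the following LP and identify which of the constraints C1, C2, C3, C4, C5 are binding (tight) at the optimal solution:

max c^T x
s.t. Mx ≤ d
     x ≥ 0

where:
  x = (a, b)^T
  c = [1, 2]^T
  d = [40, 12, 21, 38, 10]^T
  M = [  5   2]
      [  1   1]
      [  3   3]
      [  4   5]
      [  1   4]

At a = 6, b = 1, compute slack b - a·x for each constraint:
  C1: 40 − 32 = 8  (slack)
  C2: 12 − 7 = 5  (slack)
  C3: 21 − 21 = 0  (binding)
  C4: 38 − 29 = 9  (slack)
  C5: 10 − 10 = 0  (binding)

Optimal: a = 6, b = 1
Binding: C3, C5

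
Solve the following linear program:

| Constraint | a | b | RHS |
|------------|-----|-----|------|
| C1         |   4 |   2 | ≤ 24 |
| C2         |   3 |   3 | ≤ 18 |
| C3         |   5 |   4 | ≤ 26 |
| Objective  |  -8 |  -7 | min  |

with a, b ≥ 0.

Evaluate the objective at each vertex of the feasible region:
  z(0, 0) = 0
  z(5.2, 0) = -41.6
  z(2, 4) = -44  ←
  z(0, 6) = -42
The minimum is at a = 2, b = 4.

a = 2, b = 4, z = -44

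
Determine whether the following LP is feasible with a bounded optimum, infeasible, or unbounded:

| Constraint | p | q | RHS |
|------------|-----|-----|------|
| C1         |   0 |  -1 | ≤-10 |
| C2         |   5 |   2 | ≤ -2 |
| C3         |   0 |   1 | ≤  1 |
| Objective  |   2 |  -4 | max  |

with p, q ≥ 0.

Infeasible (no feasible solution exists)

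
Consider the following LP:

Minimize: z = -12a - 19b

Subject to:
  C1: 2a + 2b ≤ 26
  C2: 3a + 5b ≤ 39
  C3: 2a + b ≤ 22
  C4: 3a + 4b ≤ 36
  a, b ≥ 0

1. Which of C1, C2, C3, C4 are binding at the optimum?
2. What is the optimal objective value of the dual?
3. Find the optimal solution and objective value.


1. C2, C4
2. -153
3. a = 8, b = 3, z = -153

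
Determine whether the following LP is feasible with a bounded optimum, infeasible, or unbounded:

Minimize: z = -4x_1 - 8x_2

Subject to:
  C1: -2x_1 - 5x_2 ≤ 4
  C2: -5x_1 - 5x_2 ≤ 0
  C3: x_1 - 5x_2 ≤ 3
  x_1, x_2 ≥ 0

Unbounded (objective can decrease without bound)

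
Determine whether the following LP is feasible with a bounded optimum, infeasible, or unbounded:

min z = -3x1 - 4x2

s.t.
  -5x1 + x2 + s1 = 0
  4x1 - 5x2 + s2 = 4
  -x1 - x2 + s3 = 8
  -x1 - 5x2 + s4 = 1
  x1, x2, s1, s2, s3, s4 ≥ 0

Unbounded (objective can decrease without bound)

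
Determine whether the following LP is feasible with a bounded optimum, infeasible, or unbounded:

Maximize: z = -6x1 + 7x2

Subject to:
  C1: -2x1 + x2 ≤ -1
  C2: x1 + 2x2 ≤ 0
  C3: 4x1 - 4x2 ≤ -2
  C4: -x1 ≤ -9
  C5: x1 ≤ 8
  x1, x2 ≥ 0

Infeasible (no feasible solution exists)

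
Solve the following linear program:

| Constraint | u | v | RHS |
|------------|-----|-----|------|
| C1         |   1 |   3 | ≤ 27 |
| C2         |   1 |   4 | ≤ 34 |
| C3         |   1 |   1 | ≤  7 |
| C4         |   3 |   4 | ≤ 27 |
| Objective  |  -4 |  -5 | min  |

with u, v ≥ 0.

Evaluate the objective at each vertex of the feasible region:
  z(0, 0) = 0
  z(7, 0) = -28
  z(1, 6) = -34  ←
  z(0, 6.75) = -33.75
The minimum is at u = 1, v = 6.

u = 1, v = 6, z = -34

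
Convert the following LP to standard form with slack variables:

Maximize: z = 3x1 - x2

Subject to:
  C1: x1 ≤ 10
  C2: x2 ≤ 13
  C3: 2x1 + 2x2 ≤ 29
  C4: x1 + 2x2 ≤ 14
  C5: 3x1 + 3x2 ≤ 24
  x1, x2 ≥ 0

max z = 3x1 - x2

s.t.
  x1 + s1 = 10
  x2 + s2 = 13
  2x1 + 2x2 + s3 = 29
  x1 + 2x2 + s4 = 14
  3x1 + 3x2 + s5 = 24
  x1, x2, s1, s2, s3, s4, s5 ≥ 0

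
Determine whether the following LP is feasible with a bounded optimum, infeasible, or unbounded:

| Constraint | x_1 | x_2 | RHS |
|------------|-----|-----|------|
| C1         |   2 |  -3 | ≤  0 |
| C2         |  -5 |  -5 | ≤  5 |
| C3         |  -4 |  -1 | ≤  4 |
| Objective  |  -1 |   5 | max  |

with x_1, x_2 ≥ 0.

Unbounded (objective can increase without bound)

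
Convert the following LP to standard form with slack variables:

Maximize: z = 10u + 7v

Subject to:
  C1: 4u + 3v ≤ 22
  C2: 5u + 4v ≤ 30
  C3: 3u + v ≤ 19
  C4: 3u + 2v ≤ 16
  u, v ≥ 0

max z = 10u + 7v

s.t.
  4u + 3v + s1 = 22
  5u + 4v + s2 = 30
  3u + v + s3 = 19
  3u + 2v + s4 = 16
  u, v, s1, s2, s3, s4 ≥ 0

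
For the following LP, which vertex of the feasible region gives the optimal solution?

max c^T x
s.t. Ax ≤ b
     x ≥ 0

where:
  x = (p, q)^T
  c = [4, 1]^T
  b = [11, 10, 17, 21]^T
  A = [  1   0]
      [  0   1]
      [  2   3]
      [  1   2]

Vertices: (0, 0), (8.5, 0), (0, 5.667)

Evaluate the objective at each vertex of the feasible region:
  z(0, 0) = 0
  z(8.5, 0) = 34  ←
  z(0, 5.667) = 5.667
The maximum is at p = 8.5, q = 0.

(8.5, 0)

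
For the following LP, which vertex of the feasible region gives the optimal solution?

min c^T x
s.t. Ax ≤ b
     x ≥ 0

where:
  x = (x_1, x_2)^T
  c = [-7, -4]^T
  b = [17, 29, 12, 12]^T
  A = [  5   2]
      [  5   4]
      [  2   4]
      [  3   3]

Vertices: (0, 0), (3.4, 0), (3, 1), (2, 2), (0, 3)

Evaluate the objective at each vertex of the feasible region:
  z(0, 0) = 0
  z(3.4, 0) = -23.8
  z(3, 1) = -25  ←
  z(2, 2) = -22
  z(0, 3) = -12
The minimum is at x_1 = 3, x_2 = 1.

(3, 1)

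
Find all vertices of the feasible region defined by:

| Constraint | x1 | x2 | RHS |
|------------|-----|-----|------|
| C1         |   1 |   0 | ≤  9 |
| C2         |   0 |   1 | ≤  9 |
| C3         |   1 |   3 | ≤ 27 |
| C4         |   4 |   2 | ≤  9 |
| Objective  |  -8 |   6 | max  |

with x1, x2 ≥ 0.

(0, 0), (2.25, 0), (0, 4.5)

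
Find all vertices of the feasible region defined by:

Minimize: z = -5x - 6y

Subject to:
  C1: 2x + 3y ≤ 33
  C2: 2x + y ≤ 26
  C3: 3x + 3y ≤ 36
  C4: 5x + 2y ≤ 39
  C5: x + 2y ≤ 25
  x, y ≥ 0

(0, 0), (7.8, 0), (5, 7), (3, 9), (0, 11)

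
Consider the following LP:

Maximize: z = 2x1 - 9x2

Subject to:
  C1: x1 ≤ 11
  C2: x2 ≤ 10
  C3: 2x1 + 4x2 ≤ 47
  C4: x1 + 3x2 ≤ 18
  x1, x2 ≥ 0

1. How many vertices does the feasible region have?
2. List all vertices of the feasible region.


1. 4
2. (0, 0), (11, 0), (11, 2.333), (0, 6)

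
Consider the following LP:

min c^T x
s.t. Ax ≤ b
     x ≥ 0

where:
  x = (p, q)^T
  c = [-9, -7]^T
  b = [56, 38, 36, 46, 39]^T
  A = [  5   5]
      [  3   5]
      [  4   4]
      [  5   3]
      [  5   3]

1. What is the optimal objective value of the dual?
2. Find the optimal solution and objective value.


1. -75
2. p = 6, q = 3, z = -75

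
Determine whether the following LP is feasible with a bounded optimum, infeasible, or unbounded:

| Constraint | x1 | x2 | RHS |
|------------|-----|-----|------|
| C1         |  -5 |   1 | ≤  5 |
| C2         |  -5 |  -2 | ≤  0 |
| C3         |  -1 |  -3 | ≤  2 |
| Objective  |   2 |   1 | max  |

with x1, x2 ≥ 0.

Unbounded (objective can increase without bound)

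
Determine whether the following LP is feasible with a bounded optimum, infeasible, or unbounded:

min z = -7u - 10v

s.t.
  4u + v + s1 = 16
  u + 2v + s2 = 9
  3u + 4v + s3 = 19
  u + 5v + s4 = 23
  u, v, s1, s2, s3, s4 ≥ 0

Feasible with a bounded optimal solution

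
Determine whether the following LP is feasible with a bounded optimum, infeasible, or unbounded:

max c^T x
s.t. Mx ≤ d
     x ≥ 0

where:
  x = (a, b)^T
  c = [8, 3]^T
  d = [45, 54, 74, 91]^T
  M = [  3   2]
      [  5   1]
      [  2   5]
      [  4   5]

Feasible with a bounded optimal solution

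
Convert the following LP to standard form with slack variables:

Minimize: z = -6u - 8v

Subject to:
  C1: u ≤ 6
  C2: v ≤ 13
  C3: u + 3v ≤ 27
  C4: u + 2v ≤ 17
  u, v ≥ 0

min z = -6u - 8v

s.t.
  u + s1 = 6
  v + s2 = 13
  u + 3v + s3 = 27
  u + 2v + s4 = 17
  u, v, s1, s2, s3, s4 ≥ 0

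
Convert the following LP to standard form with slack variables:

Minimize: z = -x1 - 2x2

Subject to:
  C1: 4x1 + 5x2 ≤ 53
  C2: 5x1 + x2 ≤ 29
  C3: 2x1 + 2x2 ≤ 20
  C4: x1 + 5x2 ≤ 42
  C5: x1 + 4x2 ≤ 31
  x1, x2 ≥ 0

min z = -x1 - 2x2

s.t.
  4x1 + 5x2 + s1 = 53
  5x1 + x2 + s2 = 29
  2x1 + 2x2 + s3 = 20
  x1 + 5x2 + s4 = 42
  x1 + 4x2 + s5 = 31
  x1, x2, s1, s2, s3, s4, s5 ≥ 0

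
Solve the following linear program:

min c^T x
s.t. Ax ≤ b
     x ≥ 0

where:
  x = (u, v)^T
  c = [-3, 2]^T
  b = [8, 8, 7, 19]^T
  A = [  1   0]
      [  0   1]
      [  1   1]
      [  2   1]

Evaluate the objective at each vertex of the feasible region:
  z(0, 0) = 0
  z(7, 0) = -21  ←
  z(0, 7) = 14
The minimum is at u = 7, v = 0.

u = 7, v = 0, z = -21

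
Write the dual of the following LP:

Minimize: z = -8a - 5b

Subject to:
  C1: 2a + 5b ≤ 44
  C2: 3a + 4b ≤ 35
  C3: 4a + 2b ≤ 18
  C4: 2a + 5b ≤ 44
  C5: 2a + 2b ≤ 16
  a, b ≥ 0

Primal min cᵀx s.t. Ax ≤ b, x ≥ 0  →  Dual max −bᵀy s.t. Aᵀy ≥ −c, y ≥ 0.

Maximize: z = -44y1 - 35y2 - 18y3 - 44y4 - 16y5

Subject to:
  2y1 + 3y2 + 4y3 + 2y4 + 2y5 ≥ 8
  5y1 + 4y2 + 2y3 + 5y4 + 2y5 ≥ 5
  y1, y2, y3, y4, y5 ≥ 0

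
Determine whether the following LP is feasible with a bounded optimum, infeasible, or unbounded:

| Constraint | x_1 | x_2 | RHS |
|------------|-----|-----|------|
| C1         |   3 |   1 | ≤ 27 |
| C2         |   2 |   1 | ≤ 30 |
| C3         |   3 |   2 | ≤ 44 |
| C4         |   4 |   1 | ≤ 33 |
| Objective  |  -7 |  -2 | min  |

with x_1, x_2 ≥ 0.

Feasible with a bounded optimal solution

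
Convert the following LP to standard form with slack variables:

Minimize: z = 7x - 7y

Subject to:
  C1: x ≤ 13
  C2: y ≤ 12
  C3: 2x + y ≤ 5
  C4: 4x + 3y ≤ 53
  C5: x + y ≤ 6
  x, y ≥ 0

min z = 7x - 7y

s.t.
  x + s1 = 13
  y + s2 = 12
  2x + y + s3 = 5
  4x + 3y + s4 = 53
  x + y + s5 = 6
  x, y, s1, s2, s3, s4, s5 ≥ 0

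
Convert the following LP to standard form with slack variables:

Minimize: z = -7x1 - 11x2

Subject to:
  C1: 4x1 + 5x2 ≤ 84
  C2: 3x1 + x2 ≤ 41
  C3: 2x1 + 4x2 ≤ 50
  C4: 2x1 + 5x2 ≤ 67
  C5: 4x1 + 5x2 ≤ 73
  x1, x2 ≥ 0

min z = -7x1 - 11x2

s.t.
  4x1 + 5x2 + s1 = 84
  3x1 + x2 + s2 = 41
  2x1 + 4x2 + s3 = 50
  2x1 + 5x2 + s4 = 67
  4x1 + 5x2 + s5 = 73
  x1, x2, s1, s2, s3, s4, s5 ≥ 0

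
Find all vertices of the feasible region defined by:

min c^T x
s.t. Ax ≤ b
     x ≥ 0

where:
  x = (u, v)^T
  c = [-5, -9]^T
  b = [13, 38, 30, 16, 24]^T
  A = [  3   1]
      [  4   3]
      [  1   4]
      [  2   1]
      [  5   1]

(0, 0), (4.333, 0), (2, 7), (0, 7.5)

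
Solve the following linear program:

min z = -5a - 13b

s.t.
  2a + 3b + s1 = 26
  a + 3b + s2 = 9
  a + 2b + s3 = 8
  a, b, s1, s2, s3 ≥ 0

Evaluate the objective at each vertex of the feasible region:
  z(0, 0) = 0
  z(8, 0) = -40
  z(6, 1) = -43  ←
  z(0, 3) = -39
The minimum is at a = 6, b = 1.

a = 6, b = 1, z = -43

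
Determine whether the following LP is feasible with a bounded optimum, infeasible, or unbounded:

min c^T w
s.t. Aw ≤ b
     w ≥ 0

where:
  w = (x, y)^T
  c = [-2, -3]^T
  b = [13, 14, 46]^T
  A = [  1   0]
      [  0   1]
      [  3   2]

Feasible with a bounded optimal solution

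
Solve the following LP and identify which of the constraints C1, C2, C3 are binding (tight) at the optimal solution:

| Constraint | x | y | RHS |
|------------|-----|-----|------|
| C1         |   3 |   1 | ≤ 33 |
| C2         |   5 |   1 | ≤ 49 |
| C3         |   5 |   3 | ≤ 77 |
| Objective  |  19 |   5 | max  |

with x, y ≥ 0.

At x = 8, y = 9, compute slack b - a·x for each constraint:
  C1: 33 − 33 = 0  (binding)
  C2: 49 − 49 = 0  (binding)
  C3: 77 − 67 = 10  (slack)

Optimal: x = 8, y = 9
Binding: C1, C2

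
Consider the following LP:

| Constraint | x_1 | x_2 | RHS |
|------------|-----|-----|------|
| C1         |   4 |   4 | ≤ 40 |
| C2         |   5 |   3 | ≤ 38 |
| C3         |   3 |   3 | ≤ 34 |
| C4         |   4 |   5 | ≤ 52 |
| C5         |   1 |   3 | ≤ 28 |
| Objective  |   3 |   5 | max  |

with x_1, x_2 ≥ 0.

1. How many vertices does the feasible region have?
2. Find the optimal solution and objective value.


1. 5
2. x_1 = 1, x_2 = 9, z = 48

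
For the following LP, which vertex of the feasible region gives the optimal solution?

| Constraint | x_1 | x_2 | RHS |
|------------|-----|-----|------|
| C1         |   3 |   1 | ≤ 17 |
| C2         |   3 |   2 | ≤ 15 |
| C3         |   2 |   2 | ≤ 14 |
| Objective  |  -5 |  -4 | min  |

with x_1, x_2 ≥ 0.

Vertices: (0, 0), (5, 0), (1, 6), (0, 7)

Evaluate the objective at each vertex of the feasible region:
  z(0, 0) = 0
  z(5, 0) = -25
  z(1, 6) = -29  ←
  z(0, 7) = -28
The minimum is at x_1 = 1, x_2 = 6.

(1, 6)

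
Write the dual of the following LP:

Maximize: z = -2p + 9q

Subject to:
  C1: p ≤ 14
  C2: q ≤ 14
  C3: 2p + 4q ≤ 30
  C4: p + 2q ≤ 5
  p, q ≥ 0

Primal max cᵀx s.t. Ax ≤ b, x ≥ 0  →  Dual min bᵀy s.t. Aᵀy ≥ c, y ≥ 0.

Minimize: z = 14y1 + 14y2 + 30y3 + 5y4

Subject to:
  y1 + 2y3 + y4 ≥ -2
  y2 + 4y3 + 2y4 ≥ 9
  y1, y2, y3, y4 ≥ 0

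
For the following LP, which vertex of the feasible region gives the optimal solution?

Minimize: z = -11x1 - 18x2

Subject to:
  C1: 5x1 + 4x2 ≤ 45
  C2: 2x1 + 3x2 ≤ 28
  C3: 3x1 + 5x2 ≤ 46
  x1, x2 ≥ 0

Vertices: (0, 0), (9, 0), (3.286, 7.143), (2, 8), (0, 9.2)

Evaluate the objective at each vertex of the feasible region:
  z(0, 0) = 0
  z(9, 0) = -99
  z(3.286, 7.143) = -164.7
  z(2, 8) = -166  ←
  z(0, 9.2) = -165.6
The minimum is at x1 = 2, x2 = 8.

(2, 8)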